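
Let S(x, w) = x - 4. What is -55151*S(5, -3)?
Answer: -55151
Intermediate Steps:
S(x, w) = -4 + x
-55151*S(5, -3) = -55151*(-4 + 5) = -55151*1 = -55151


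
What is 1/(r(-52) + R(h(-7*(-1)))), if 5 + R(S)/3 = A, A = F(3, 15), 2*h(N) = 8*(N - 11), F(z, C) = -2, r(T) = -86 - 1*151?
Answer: -1/258 ≈ -0.0038760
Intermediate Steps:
r(T) = -237 (r(T) = -86 - 151 = -237)
h(N) = -44 + 4*N (h(N) = (8*(N - 11))/2 = (8*(-11 + N))/2 = (-88 + 8*N)/2 = -44 + 4*N)
A = -2
R(S) = -21 (R(S) = -15 + 3*(-2) = -15 - 6 = -21)
1/(r(-52) + R(h(-7*(-1)))) = 1/(-237 - 21) = 1/(-258) = -1/258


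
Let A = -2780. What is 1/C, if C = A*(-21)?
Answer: 1/58380 ≈ 1.7129e-5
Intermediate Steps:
C = 58380 (C = -2780*(-21) = 58380)
1/C = 1/58380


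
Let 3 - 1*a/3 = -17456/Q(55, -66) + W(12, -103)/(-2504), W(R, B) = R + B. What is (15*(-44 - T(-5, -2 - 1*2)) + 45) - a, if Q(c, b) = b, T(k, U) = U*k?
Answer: -3592741/27544 ≈ -130.44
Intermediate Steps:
W(R, B) = B + R
a = -21610019/27544 (a = 9 - 3*(-17456/(-66) + (-103 + 12)/(-2504)) = 9 - 3*(-17456*(-1/66) - 91*(-1/2504)) = 9 - 3*(8728/33 + 91/2504) = 9 - 3*21857915/82632 = 9 - 21857915/27544 = -21610019/27544 ≈ -784.56)
(15*(-44 - T(-5, -2 - 1*2)) + 45) - a = (15*(-44 - (-2 - 1*2)*(-5)) + 45) - 1*(-21610019/27544) = (15*(-44 - (-2 - 2)*(-5)) + 45) + 21610019/27544 = (15*(-44 - (-4)*(-5)) + 45) + 21610019/27544 = (15*(-44 - 1*20) + 45) + 21610019/27544 = (15*(-44 - 20) + 45) + 21610019/27544 = (15*(-64) + 45) + 21610019/27544 = (-960 + 45) + 21610019/27544 = -915 + 21610019/27544 = -3592741/27544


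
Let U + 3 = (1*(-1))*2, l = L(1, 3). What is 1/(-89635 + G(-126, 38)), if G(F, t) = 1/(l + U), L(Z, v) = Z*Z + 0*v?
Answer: -4/358541 ≈ -1.1156e-5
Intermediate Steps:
L(Z, v) = Z**2 (L(Z, v) = Z**2 + 0 = Z**2)
l = 1 (l = 1**2 = 1)
U = -5 (U = -3 + (1*(-1))*2 = -3 - 1*2 = -3 - 2 = -5)
G(F, t) = -1/4 (G(F, t) = 1/(1 - 5) = 1/(-4) = -1/4)
1/(-89635 + G(-126, 38)) = 1/(-89635 - 1/4) = 1/(-358541/4) = -4/358541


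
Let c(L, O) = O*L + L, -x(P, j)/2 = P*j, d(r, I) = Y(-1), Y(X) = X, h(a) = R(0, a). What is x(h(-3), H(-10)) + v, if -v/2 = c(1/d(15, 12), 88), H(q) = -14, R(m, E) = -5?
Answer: 38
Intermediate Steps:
h(a) = -5
d(r, I) = -1
x(P, j) = -2*P*j
c(L, O) = L + L*O (c(L, O) = L*O + L = L + L*O)
v = 178 (v = -2*(1 + 88)/(-1) = -(-2)*89 = -2*(-89) = 178)
x(h(-3), H(-10)) + v = -2*(-5)*(-14) + 178 = -140 + 178 = 38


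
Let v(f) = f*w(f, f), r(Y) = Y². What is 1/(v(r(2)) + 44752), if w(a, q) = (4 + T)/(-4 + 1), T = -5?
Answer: 3/134260 ≈ 2.2345e-5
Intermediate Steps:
w(a, q) = ⅓ (w(a, q) = (4 - 5)/(-4 + 1) = -1/(-3) = -1*(-⅓) = ⅓)
v(f) = f/3 (v(f) = f*(⅓) = f/3)
1/(v(r(2)) + 44752) = 1/((⅓)*2² + 44752) = 1/((⅓)*4 + 44752) = 1/(4/3 + 44752) = 1/(134260/3) = 3/134260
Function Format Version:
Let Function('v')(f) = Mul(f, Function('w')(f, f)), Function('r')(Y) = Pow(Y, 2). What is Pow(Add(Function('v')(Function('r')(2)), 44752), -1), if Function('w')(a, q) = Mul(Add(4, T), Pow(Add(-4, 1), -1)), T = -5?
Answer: Rational(3, 134260) ≈ 2.2345e-5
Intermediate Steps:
Function('w')(a, q) = Rational(1, 3) (Function('w')(a, q) = Mul(Add(4, -5), Pow(Add(-4, 1), -1)) = Mul(-1, Pow(-3, -1)) = Mul(-1, Rational(-1, 3)) = Rational(1, 3))
Function('v')(f) = Mul(Rational(1, 3), f) (Function('v')(f) = Mul(f, Rational(1, 3)) = Mul(Rational(1, 3), f))
Pow(Add(Function('v')(Function('r')(2)), 44752), -1) = Pow(Add(Mul(Rational(1, 3), Pow(2, 2)), 44752), -1) = Pow(Add(Mul(Rational(1, 3), 4), 44752), -1) = Pow(Add(Rational(4, 3), 44752), -1) = Pow(Rational(134260, 3), -1) = Rational(3, 134260)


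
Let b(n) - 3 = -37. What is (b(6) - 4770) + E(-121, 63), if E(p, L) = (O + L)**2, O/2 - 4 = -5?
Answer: -1083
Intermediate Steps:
O = -2 (O = 8 + 2*(-5) = 8 - 10 = -2)
b(n) = -34 (b(n) = 3 - 37 = -34)
E(p, L) = (-2 + L)**2
(b(6) - 4770) + E(-121, 63) = (-34 - 4770) + (-2 + 63)**2 = -4804 + 61**2 = -4804 + 3721 = -1083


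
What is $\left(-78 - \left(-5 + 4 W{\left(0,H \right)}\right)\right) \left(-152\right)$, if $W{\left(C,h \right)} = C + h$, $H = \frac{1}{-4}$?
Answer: $10944$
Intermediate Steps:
$H = - \frac{1}{4} \approx -0.25$
$\left(-78 - \left(-5 + 4 W{\left(0,H \right)}\right)\right) \left(-152\right) = \left(-78 + \left(5 - 4 \left(0 - \frac{1}{4}\right)\right)\right) \left(-152\right) = \left(-78 + \left(5 - -1\right)\right) \left(-152\right) = \left(-78 + \left(5 + 1\right)\right) \left(-152\right) = \left(-78 + 6\right) \left(-152\right) = \left(-72\right) \left(-152\right) = 10944$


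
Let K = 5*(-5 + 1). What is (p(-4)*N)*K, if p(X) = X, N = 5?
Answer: 400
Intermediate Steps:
K = -20 (K = 5*(-4) = -20)
(p(-4)*N)*K = -4*5*(-20) = -20*(-20) = 400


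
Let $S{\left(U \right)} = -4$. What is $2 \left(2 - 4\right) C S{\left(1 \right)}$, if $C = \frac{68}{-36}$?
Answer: $- \frac{272}{9} \approx -30.222$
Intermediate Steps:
$C = - \frac{17}{9}$ ($C = 68 \left(- \frac{1}{36}\right) = - \frac{17}{9} \approx -1.8889$)
$2 \left(2 - 4\right) C S{\left(1 \right)} = 2 \left(2 - 4\right) \left(- \frac{17}{9}\right) \left(-4\right) = 2 \left(-2\right) \left(- \frac{17}{9}\right) \left(-4\right) = \left(-4\right) \left(- \frac{17}{9}\right) \left(-4\right) = \frac{68}{9} \left(-4\right) = - \frac{272}{9}$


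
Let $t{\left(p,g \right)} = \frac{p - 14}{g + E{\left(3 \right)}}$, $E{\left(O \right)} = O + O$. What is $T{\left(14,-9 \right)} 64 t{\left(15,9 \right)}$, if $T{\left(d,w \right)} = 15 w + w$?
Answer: $- \frac{3072}{5} \approx -614.4$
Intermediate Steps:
$T{\left(d,w \right)} = 16 w$
$E{\left(O \right)} = 2 O$
$t{\left(p,g \right)} = \frac{-14 + p}{6 + g}$ ($t{\left(p,g \right)} = \frac{p - 14}{g + 2 \cdot 3} = \frac{-14 + p}{g + 6} = \frac{-14 + p}{6 + g}$)
$T{\left(14,-9 \right)} 64 t{\left(15,9 \right)} = 16 \left(-9\right) 64 \frac{-14 + 15}{6 + 9} = \left(-144\right) 64 \cdot \frac{1}{15} \cdot 1 = - 9216 \cdot \frac{1}{15} \cdot 1 = \left(-9216\right) \frac{1}{15} = - \frac{3072}{5}$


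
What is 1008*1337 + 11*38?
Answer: 1348114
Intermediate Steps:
1008*1337 + 11*38 = 1347696 + 418 = 1348114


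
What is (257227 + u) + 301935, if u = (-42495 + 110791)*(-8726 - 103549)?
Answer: -7667374238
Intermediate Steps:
u = -7667933400 (u = 68296*(-112275) = -7667933400)
(257227 + u) + 301935 = (257227 - 7667933400) + 301935 = -7667676173 + 301935 = -7667374238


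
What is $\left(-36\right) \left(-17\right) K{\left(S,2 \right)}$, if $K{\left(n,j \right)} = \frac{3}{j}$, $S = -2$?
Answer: $918$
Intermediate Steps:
$\left(-36\right) \left(-17\right) K{\left(S,2 \right)} = \left(-36\right) \left(-17\right) \frac{3}{2} = 612 \cdot 3 \cdot \frac{1}{2} = 612 \cdot \frac{3}{2} = 918$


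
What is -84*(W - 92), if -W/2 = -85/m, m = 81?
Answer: 203896/27 ≈ 7551.7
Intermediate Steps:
W = 170/81 (W = -(-170)/81 = -2*(-85/81) = 170/81 ≈ 2.0988)
-84*(W - 92) = -84*(170/81 - 92) = -84*(-7282/81) = 203896/27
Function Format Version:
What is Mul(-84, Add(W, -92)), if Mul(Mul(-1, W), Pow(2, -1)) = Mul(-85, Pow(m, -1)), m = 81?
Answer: Rational(203896, 27) ≈ 7551.7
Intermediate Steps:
W = Rational(170, 81) (W = Mul(-2, Mul(-85, Pow(81, -1))) = Mul(-2, Mul(-85, Rational(1, 81))) = Mul(-2, Rational(-85, 81)) = Rational(170, 81) ≈ 2.0988)
Mul(-84, Add(W, -92)) = Mul(-84, Add(Rational(170, 81), -92)) = Mul(-84, Rational(-7282, 81)) = Rational(203896, 27)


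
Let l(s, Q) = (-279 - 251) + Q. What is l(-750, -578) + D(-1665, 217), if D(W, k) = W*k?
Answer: -362413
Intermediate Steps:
l(s, Q) = -530 + Q
l(-750, -578) + D(-1665, 217) = (-530 - 578) - 1665*217 = -1108 - 361305 = -362413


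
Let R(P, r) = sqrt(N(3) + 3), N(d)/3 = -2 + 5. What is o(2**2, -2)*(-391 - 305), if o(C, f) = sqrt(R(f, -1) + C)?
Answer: -696*sqrt(4 + 2*sqrt(3)) ≈ -1901.5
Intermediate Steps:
N(d) = 9 (N(d) = 3*(-2 + 5) = 3*3 = 9)
R(P, r) = 2*sqrt(3) (R(P, r) = sqrt(9 + 3) = sqrt(12) = 2*sqrt(3))
o(C, f) = sqrt(C + 2*sqrt(3)) (o(C, f) = sqrt(2*sqrt(3) + C) = sqrt(C + 2*sqrt(3)))
o(2**2, -2)*(-391 - 305) = sqrt(2**2 + 2*sqrt(3))*(-391 - 305) = sqrt(4 + 2*sqrt(3))*(-696) = -696*sqrt(4 + 2*sqrt(3))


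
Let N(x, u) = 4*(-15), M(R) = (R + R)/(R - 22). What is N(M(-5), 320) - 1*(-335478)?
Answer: 335418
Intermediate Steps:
M(R) = 2*R/(-22 + R) (M(R) = (2*R)/(-22 + R) = 2*R/(-22 + R))
N(x, u) = -60
N(M(-5), 320) - 1*(-335478) = -60 - 1*(-335478) = -60 + 335478 = 335418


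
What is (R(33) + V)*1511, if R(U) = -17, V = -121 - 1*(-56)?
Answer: -123902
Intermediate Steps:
V = -65 (V = -121 + 56 = -65)
(R(33) + V)*1511 = (-17 - 65)*1511 = -82*1511 = -123902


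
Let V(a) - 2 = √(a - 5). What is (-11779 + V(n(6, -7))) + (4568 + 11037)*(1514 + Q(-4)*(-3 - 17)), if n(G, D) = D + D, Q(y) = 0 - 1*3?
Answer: 24550493 + I*√19 ≈ 2.455e+7 + 4.3589*I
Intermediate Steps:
Q(y) = -3 (Q(y) = 0 - 3 = -3)
n(G, D) = 2*D
V(a) = 2 + √(-5 + a) (V(a) = 2 + √(a - 5) = 2 + √(-5 + a))
(-11779 + V(n(6, -7))) + (4568 + 11037)*(1514 + Q(-4)*(-3 - 17)) = (-11779 + (2 + √(-5 + 2*(-7)))) + (4568 + 11037)*(1514 - 3*(-3 - 17)) = (-11779 + (2 + √(-5 - 14))) + 15605*(1514 - 3*(-20)) = (-11779 + (2 + √(-19))) + 15605*(1514 + 60) = (-11779 + (2 + I*√19)) + 15605*1574 = (-11777 + I*√19) + 24562270 = 24550493 + I*√19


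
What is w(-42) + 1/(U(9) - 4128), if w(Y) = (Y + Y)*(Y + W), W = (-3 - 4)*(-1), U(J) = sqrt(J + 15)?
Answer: 2087443928/710015 - sqrt(6)/8520180 ≈ 2940.0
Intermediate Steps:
U(J) = sqrt(15 + J)
W = 7 (W = -7*(-1) = 7)
w(Y) = 2*Y*(7 + Y) (w(Y) = (Y + Y)*(Y + 7) = (2*Y)*(7 + Y) = 2*Y*(7 + Y))
w(-42) + 1/(U(9) - 4128) = 2*(-42)*(7 - 42) + 1/(sqrt(15 + 9) - 4128) = 2*(-42)*(-35) + 1/(sqrt(24) - 4128) = 2940 + 1/(2*sqrt(6) - 4128) = 2940 + 1/(-4128 + 2*sqrt(6))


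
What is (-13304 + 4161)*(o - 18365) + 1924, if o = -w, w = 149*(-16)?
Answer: 146116207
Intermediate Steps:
w = -2384
o = 2384 (o = -1*(-2384) = 2384)
(-13304 + 4161)*(o - 18365) + 1924 = (-13304 + 4161)*(2384 - 18365) + 1924 = -9143*(-15981) + 1924 = 146114283 + 1924 = 146116207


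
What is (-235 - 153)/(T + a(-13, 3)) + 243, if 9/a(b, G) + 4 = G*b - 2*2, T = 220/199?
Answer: -1551557/8549 ≈ -181.49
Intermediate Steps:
T = 220/199 (T = 220*(1/199) = 220/199 ≈ 1.1055)
a(b, G) = 9/(-8 + G*b) (a(b, G) = 9/(-4 + (G*b - 2*2)) = 9/(-4 + (G*b - 4)) = 9/(-4 + (-4 + G*b)) = 9/(-8 + G*b))
(-235 - 153)/(T + a(-13, 3)) + 243 = (-235 - 153)/(220/199 + 9/(-8 + 3*(-13))) + 243 = -388/(220/199 + 9/(-8 - 39)) + 243 = -388/(220/199 + 9/(-47)) + 243 = -388/(220/199 + 9*(-1/47)) + 243 = -388/(220/199 - 9/47) + 243 = -388/8549/9353 + 243 = -388*9353/8549 + 243 = -3628964/8549 + 243 = -1551557/8549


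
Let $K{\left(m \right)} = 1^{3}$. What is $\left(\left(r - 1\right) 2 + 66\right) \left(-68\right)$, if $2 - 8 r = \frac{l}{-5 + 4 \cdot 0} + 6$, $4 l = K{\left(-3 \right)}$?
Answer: $- \frac{85697}{20} \approx -4284.9$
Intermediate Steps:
$K{\left(m \right)} = 1$
$l = \frac{1}{4}$ ($l = \frac{1}{4} \cdot 1 = \frac{1}{4} \approx 0.25$)
$r = - \frac{79}{160}$ ($r = \frac{1}{4} - \frac{\frac{1}{-5 + 4 \cdot 0} \cdot \frac{1}{4} + 6}{8} = \frac{1}{4} - \frac{\frac{1}{-5 + 0} \cdot \frac{1}{4} + 6}{8} = \frac{1}{4} - \frac{\frac{1}{-5} \cdot \frac{1}{4} + 6}{8} = \frac{1}{4} - \frac{\left(- \frac{1}{5}\right) \frac{1}{4} + 6}{8} = \frac{1}{4} - \frac{- \frac{1}{20} + 6}{8} = \frac{1}{4} - \frac{119}{160} = - \frac{79}{160} \approx -0.49375$)
$\left(\left(r - 1\right) 2 + 66\right) \left(-68\right) = \left(\left(- \frac{79}{160} - 1\right) 2 + 66\right) \left(-68\right) = \left(\left(- \frac{239}{160}\right) 2 + 66\right) \left(-68\right) = \left(- \frac{239}{80} + 66\right) \left(-68\right) = \frac{5041}{80} \left(-68\right) = - \frac{85697}{20}$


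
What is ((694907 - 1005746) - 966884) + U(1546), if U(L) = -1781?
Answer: -1279504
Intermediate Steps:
((694907 - 1005746) - 966884) + U(1546) = ((694907 - 1005746) - 966884) - 1781 = (-310839 - 966884) - 1781 = -1277723 - 1781 = -1279504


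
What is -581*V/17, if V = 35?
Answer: -20335/17 ≈ -1196.2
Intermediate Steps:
-581*V/17 = -20335/17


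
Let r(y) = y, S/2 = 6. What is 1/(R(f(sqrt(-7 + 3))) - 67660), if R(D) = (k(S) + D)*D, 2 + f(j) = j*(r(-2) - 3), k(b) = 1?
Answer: -11293/765191244 - 5*I/765191244 ≈ -1.4758e-5 - 6.5343e-9*I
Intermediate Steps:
S = 12 (S = 2*6 = 12)
f(j) = -2 - 5*j (f(j) = -2 + j*(-2 - 3) = -2 + j*(-5) = -2 - 5*j)
R(D) = D*(1 + D) (R(D) = (1 + D)*D = D*(1 + D))
1/(R(f(sqrt(-7 + 3))) - 67660) = 1/((-2 - 5*sqrt(-7 + 3))*(1 + (-2 - 5*sqrt(-7 + 3))) - 67660) = 1/((-2 - 10*I)*(1 + (-2 - 10*I)) - 67660) = 1/((-2 - 10*I)*(-1 - 10*I) - 67660) = 1/((-1 - 10*I)*(-2 - 10*I) - 67660) = 1/(-67660 + (-1 - 10*I)*(-2 - 10*I))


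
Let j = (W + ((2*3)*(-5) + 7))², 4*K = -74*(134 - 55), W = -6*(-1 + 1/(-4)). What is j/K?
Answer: -961/5846 ≈ -0.16439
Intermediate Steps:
W = 15/2 (W = -6*(-1 - ¼) = -6*(-5/4) = 15/2 ≈ 7.5000)
K = -2923/2 (K = (-74*(134 - 55))/4 = (-74*79)/4 = (¼)*(-5846) = -2923/2 ≈ -1461.5)
j = 961/4 (j = (15/2 + ((2*3)*(-5) + 7))² = (15/2 + (6*(-5) + 7))² = (15/2 + (-30 + 7))² = (15/2 - 23)² = (-31/2)² = 961/4 ≈ 240.25)
j/K = 961/(4*(-2923/2)) = (961/4)*(-2/2923) = -961/5846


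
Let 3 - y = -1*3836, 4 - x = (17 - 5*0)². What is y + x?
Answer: 3554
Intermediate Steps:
x = -285 (x = 4 - (17 - 5*0)² = 4 - (17 + 0)² = 4 - 1*17² = 4 - 1*289 = 4 - 289 = -285)
y = 3839 (y = 3 - (-1)*3836 = 3 - 1*(-3836) = 3 + 3836 = 3839)
y + x = 3839 - 285 = 3554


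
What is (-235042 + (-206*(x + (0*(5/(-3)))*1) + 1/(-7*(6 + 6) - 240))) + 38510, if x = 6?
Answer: -64076833/324 ≈ -1.9777e+5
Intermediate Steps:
(-235042 + (-206*(x + (0*(5/(-3)))*1) + 1/(-7*(6 + 6) - 240))) + 38510 = (-235042 + (-206*(6 + (0*(5/(-3)))*1) + 1/(-7*(6 + 6) - 240))) + 38510 = (-235042 + (-206*(6 + (0*(5*(-⅓)))*1) + 1/(-7*12 - 240))) + 38510 = (-235042 + (-206*(6 + (0*(-5/3))*1) + 1/(-84 - 240))) + 38510 = (-235042 + (-206*(6 + 0*1) + 1/(-324))) + 38510 = (-235042 + (-206*(6 + 0) - 1/324)) + 38510 = (-235042 + (-206*6 - 1/324)) + 38510 = (-235042 + (-1236 - 1/324)) + 38510 = (-235042 - 400465/324) + 38510 = -76554073/324 + 38510 = -64076833/324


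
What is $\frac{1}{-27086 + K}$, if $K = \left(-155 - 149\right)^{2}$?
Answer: $\frac{1}{65330} \approx 1.5307 \cdot 10^{-5}$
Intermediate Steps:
$K = 92416$ ($K = \left(-304\right)^{2} = 92416$)
$\frac{1}{-27086 + K} = \frac{1}{-27086 + 92416} = \frac{1}{65330}$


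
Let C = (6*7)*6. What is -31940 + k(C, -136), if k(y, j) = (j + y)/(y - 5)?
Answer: -7889064/247 ≈ -31940.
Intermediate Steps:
C = 252 (C = 42*6 = 252)
k(y, j) = (j + y)/(-5 + y)
-31940 + k(C, -136) = -31940 + (-136 + 252)/(-5 + 252) = -31940 + 116/247 = -7889064/247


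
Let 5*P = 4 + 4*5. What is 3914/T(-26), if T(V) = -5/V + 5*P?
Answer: 101764/629 ≈ 161.79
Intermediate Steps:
P = 24/5 (P = (4 + 4*5)/5 = (4 + 20)/5 = (1/5)*24 = 24/5 ≈ 4.8000)
T(V) = 24 - 5/V (T(V) = -5/V + 5*(24/5) = -5/V + 24 = 24 - 5/V)
3914/T(-26) = 3914/(24 - 5/(-26)) = 3914/(24 - 5*(-1/26)) = 3914/(24 + 5/26) = 3914/(629/26) = 3914*(26/629) = 101764/629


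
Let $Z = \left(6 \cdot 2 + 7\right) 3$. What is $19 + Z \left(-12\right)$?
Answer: $-665$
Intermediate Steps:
$Z = 57$ ($Z = \left(12 + 7\right) 3 = 19 \cdot 3 = 57$)
$19 + Z \left(-12\right) = 19 + 57 \left(-12\right) = 19 - 684 = -665$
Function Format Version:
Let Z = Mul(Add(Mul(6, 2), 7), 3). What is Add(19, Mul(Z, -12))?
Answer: -665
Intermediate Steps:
Z = 57 (Z = Mul(Add(12, 7), 3) = Mul(19, 3) = 57)
Add(19, Mul(Z, -12)) = Add(19, Mul(57, -12)) = Add(19, -684) = -665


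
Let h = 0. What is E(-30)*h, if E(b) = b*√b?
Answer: 0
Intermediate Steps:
E(b) = b^(3/2)
E(-30)*h = (-30)^(3/2)*0 = -30*I*√30*0 = 0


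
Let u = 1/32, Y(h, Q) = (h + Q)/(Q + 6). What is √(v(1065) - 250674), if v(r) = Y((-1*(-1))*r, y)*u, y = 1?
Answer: I*√196524685/28 ≈ 500.67*I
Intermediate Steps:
Y(h, Q) = (Q + h)/(6 + Q)
u = 1/32 ≈ 0.031250
v(r) = 1/224 + r/224 (v(r) = ((1 + (-1*(-1))*r)/(6 + 1))*(1/32) = ((1 + 1*r)/7)*(1/32) = ((1 + r)/7)*(1/32) = (⅐ + r/7)*(1/32) = 1/224 + r/224)
√(v(1065) - 250674) = √((1/224 + (1/224)*1065) - 250674) = √((1/224 + 1065/224) - 250674) = √(533/112 - 250674) = √(-28074955/112) = I*√196524685/28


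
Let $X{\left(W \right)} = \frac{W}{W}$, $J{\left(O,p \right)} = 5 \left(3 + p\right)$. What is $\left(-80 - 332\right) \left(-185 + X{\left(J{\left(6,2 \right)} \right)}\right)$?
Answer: $75808$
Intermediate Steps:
$J{\left(O,p \right)} = 15 + 5 p$
$X{\left(W \right)} = 1$
$\left(-80 - 332\right) \left(-185 + X{\left(J{\left(6,2 \right)} \right)}\right) = \left(-80 - 332\right) \left(-185 + 1\right) = \left(-412\right) \left(-184\right) = 75808$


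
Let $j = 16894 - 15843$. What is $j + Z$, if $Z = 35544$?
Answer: $36595$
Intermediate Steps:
$j = 1051$
$j + Z = 1051 + 35544 = 36595$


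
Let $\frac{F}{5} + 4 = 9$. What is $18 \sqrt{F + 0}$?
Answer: $90$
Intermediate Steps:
$F = 25$ ($F = -20 + 5 \cdot 9 = -20 + 45 = 25$)
$18 \sqrt{F + 0} = 18 \sqrt{25 + 0} = 18 \sqrt{25} = 18 \cdot 5 = 90$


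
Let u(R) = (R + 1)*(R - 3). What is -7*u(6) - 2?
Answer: -149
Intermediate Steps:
u(R) = (1 + R)*(-3 + R)
-7*u(6) - 2 = -7*(-3 + 6² - 2*6) - 2 = -7*(-3 + 36 - 12) - 2 = -7*21 - 2 = -147 - 2 = -149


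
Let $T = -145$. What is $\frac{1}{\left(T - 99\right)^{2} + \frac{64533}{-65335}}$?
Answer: $\frac{65335}{3889720027} \approx 1.6797 \cdot 10^{-5}$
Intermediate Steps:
$\frac{1}{\left(T - 99\right)^{2} + \frac{64533}{-65335}} = \frac{1}{\left(-145 - 99\right)^{2} + \frac{64533}{-65335}} = \frac{1}{\left(-244\right)^{2} + 64533 \left(- \frac{1}{65335}\right)} = \frac{1}{59536 - \frac{64533}{65335}} = \frac{1}{\frac{3889720027}{65335}} = \frac{65335}{3889720027}$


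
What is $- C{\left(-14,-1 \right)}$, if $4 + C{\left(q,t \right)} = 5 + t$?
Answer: $0$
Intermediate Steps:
$C{\left(q,t \right)} = 1 + t$ ($C{\left(q,t \right)} = -4 + \left(5 + t\right) = 1 + t$)
$- C{\left(-14,-1 \right)} = - (1 - 1) = \left(-1\right) 0 = 0$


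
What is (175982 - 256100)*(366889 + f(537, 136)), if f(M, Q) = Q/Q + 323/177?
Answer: -1734283714218/59 ≈ -2.9395e+10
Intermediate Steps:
f(M, Q) = 500/177 (f(M, Q) = 1 + 323*(1/177) = 1 + 323/177 = 500/177)
(175982 - 256100)*(366889 + f(537, 136)) = (175982 - 256100)*(366889 + 500/177) = -80118*64939853/177 = -1734283714218/59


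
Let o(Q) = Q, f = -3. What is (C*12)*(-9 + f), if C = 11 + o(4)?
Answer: -2160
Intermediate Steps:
C = 15 (C = 11 + 4 = 15)
(C*12)*(-9 + f) = (15*12)*(-9 - 3) = 180*(-12) = -2160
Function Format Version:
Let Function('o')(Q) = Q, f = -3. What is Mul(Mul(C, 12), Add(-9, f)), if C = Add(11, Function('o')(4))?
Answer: -2160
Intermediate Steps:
C = 15 (C = Add(11, 4) = 15)
Mul(Mul(C, 12), Add(-9, f)) = Mul(Mul(15, 12), Add(-9, -3)) = Mul(180, -12) = -2160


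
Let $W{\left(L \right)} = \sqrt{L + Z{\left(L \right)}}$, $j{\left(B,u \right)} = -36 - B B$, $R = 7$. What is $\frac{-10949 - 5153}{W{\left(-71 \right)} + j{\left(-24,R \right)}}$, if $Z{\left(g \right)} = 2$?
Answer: $\frac{3284808}{124871} + \frac{16102 i \sqrt{69}}{374613} \approx 26.306 + 0.35704 i$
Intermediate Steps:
$j{\left(B,u \right)} = -36 - B^{2}$
$W{\left(L \right)} = \sqrt{2 + L}$ ($W{\left(L \right)} = \sqrt{L + 2} = \sqrt{2 + L}$)
$\frac{-10949 - 5153}{W{\left(-71 \right)} + j{\left(-24,R \right)}} = \frac{-10949 - 5153}{\sqrt{2 - 71} - 612} = - \frac{16102}{\sqrt{-69} - 612} = - \frac{16102}{i \sqrt{69} - 612} = - \frac{16102}{-612 + i \sqrt{69}}$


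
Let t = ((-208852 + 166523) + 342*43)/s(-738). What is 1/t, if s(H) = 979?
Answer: -979/27623 ≈ -0.035441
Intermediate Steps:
t = -27623/979 (t = ((-208852 + 166523) + 342*43)/979 = (-42329 + 14706)*(1/979) = -27623*1/979 = -27623/979 ≈ -28.216)
1/t = 1/(-27623/979) = -979/27623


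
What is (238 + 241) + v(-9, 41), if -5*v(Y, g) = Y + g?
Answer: 2363/5 ≈ 472.60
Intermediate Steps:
v(Y, g) = -Y/5 - g/5 (v(Y, g) = -(Y + g)/5 = -Y/5 - g/5)
(238 + 241) + v(-9, 41) = (238 + 241) + (-⅕*(-9) - ⅕*41) = 479 + (9/5 - 41/5) = 479 - 32/5 = 2363/5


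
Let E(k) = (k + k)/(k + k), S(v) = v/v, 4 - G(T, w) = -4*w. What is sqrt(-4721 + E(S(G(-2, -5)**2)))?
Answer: 4*I*sqrt(295) ≈ 68.702*I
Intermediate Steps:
G(T, w) = 4 + 4*w (G(T, w) = 4 - (-4)*w = 4 + 4*w)
S(v) = 1
E(k) = 1 (E(k) = (2*k)/((2*k)) = (2*k)*(1/(2*k)) = 1)
sqrt(-4721 + E(S(G(-2, -5)**2))) = sqrt(-4721 + 1) = sqrt(-4720) = 4*I*sqrt(295)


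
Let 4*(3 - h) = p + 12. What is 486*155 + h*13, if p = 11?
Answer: 301177/4 ≈ 75294.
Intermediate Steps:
h = -11/4 (h = 3 - (11 + 12)/4 = 3 - 1/4*23 = 3 - 23/4 = -11/4 ≈ -2.7500)
486*155 + h*13 = 486*155 - 11/4*13 = 75330 - 143/4 = 301177/4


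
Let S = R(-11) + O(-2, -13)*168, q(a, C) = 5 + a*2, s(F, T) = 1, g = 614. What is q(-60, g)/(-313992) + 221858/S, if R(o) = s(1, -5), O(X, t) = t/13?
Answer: -69661617931/52436664 ≈ -1328.5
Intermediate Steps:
O(X, t) = t/13 (O(X, t) = t*(1/13) = t/13)
R(o) = 1
q(a, C) = 5 + 2*a
S = -167 (S = 1 + ((1/13)*(-13))*168 = 1 - 1*168 = 1 - 168 = -167)
q(-60, g)/(-313992) + 221858/S = (5 + 2*(-60))/(-313992) + 221858/(-167) = (5 - 120)*(-1/313992) + 221858*(-1/167) = -115*(-1/313992) - 221858/167 = 115/313992 - 221858/167 = -69661617931/52436664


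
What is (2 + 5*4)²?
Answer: 484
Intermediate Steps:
(2 + 5*4)² = (2 + 20)² = 22² = 484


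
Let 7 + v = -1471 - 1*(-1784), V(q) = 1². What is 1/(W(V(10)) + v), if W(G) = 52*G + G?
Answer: 1/359 ≈ 0.0027855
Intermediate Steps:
V(q) = 1
W(G) = 53*G
v = 306 (v = -7 + (-1471 - 1*(-1784)) = -7 + (-1471 + 1784) = -7 + 313 = 306)
1/(W(V(10)) + v) = 1/(53*1 + 306) = 1/(53 + 306) = 1/359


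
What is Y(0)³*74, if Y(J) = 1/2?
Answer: 37/4 ≈ 9.2500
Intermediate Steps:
Y(J) = ½
Y(0)³*74 = (½)³*74 = (⅛)*74 = 37/4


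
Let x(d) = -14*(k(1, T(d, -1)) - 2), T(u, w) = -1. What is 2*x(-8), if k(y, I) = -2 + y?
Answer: 84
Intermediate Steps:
x(d) = 42 (x(d) = -14*((-2 + 1) - 2) = -14*(-1 - 2) = -14*(-3) = 42)
2*x(-8) = 2*42 = 84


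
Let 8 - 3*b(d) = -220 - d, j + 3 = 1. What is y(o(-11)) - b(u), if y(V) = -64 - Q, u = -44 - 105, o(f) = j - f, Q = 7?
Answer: -292/3 ≈ -97.333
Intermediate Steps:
j = -2 (j = -3 + 1 = -2)
o(f) = -2 - f
u = -149
b(d) = 76 + d/3 (b(d) = 8/3 - (-220 - d)/3 = 8/3 + (220/3 + d/3) = 76 + d/3)
y(V) = -71 (y(V) = -64 - 1*7 = -64 - 7 = -71)
y(o(-11)) - b(u) = -71 - (76 + (⅓)*(-149)) = -71 - (76 - 149/3) = -71 - 1*79/3 = -71 - 79/3 = -292/3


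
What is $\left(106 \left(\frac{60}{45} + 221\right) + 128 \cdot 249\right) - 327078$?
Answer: $- \frac{814916}{3} \approx -2.7164 \cdot 10^{5}$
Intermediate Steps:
$\left(106 \left(\frac{60}{45} + 221\right) + 128 \cdot 249\right) - 327078 = \left(106 \left(60 \cdot \frac{1}{45} + 221\right) + 31872\right) - 327078 = \left(106 \left(\frac{4}{3} + 221\right) + 31872\right) - 327078 = \left(106 \cdot \frac{667}{3} + 31872\right) - 327078 = \left(\frac{70702}{3} + 31872\right) - 327078 = \frac{166318}{3} - 327078 = - \frac{814916}{3}$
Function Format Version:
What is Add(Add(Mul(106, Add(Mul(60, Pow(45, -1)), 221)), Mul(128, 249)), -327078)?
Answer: Rational(-814916, 3) ≈ -2.7164e+5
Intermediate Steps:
Add(Add(Mul(106, Add(Mul(60, Pow(45, -1)), 221)), Mul(128, 249)), -327078) = Add(Add(Mul(106, Add(Mul(60, Rational(1, 45)), 221)), 31872), -327078) = Add(Add(Mul(106, Add(Rational(4, 3), 221)), 31872), -327078) = Add(Add(Mul(106, Rational(667, 3)), 31872), -327078) = Add(Add(Rational(70702, 3), 31872), -327078) = Add(Rational(166318, 3), -327078) = Rational(-814916, 3)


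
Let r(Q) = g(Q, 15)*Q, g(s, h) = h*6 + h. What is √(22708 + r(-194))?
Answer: √2338 ≈ 48.353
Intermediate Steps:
g(s, h) = 7*h (g(s, h) = 6*h + h = 7*h)
r(Q) = 105*Q (r(Q) = (7*15)*Q = 105*Q)
√(22708 + r(-194)) = √(22708 + 105*(-194)) = √(22708 - 20370) = √2338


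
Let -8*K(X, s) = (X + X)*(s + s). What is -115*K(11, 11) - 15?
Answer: 13885/2 ≈ 6942.5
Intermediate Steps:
K(X, s) = -X*s/2 (K(X, s) = -(X + X)*(s + s)/8 = -2*X*2*s/8 = -X*s/2)
-115*K(11, 11) - 15 = -(-115)*11*11/2 - 15 = -115*(-121/2) - 15 = 13915/2 - 15 = 13885/2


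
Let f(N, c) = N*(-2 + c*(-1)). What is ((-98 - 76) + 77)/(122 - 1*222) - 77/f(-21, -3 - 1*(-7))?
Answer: 323/900 ≈ 0.35889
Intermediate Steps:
f(N, c) = N*(-2 - c)
((-98 - 76) + 77)/(122 - 1*222) - 77/f(-21, -3 - 1*(-7)) = ((-98 - 76) + 77)/(122 - 1*222) - 77*1/(21*(2 + (-3 - 1*(-7)))) = (-174 + 77)/(122 - 222) - 77*1/(21*(2 + (-3 + 7))) = -97/(-100) - 77*1/(21*(2 + 4)) = -97*(-1/100) - 77/((-1*(-21)*6)) = 97/100 - 77/126 = 97/100 - 77*1/126 = 97/100 - 11/18 = 323/900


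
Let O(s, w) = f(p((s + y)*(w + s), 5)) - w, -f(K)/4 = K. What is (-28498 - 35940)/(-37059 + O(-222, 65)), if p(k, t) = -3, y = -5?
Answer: 32219/18556 ≈ 1.7363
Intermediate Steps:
f(K) = -4*K
O(s, w) = 12 - w (O(s, w) = -4*(-3) - w = 12 - w)
(-28498 - 35940)/(-37059 + O(-222, 65)) = (-28498 - 35940)/(-37059 + (12 - 1*65)) = -64438/(-37059 + (12 - 65)) = -64438/(-37059 - 53) = -64438/(-37112) = -64438*(-1/37112) = 32219/18556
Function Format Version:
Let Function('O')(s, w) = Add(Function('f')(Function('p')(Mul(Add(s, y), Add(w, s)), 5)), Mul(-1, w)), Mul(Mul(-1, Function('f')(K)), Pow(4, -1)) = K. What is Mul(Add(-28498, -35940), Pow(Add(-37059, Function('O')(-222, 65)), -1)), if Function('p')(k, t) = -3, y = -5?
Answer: Rational(32219, 18556) ≈ 1.7363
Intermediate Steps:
Function('f')(K) = Mul(-4, K)
Function('O')(s, w) = Add(12, Mul(-1, w)) (Function('O')(s, w) = Add(Mul(-4, -3), Mul(-1, w)) = Add(12, Mul(-1, w)))
Mul(Add(-28498, -35940), Pow(Add(-37059, Function('O')(-222, 65)), -1)) = Mul(Add(-28498, -35940), Pow(Add(-37059, Add(12, Mul(-1, 65))), -1)) = Mul(-64438, Pow(Add(-37059, Add(12, -65)), -1)) = Mul(-64438, Pow(Add(-37059, -53), -1)) = Mul(-64438, Pow(-37112, -1)) = Mul(-64438, Rational(-1, 37112)) = Rational(32219, 18556)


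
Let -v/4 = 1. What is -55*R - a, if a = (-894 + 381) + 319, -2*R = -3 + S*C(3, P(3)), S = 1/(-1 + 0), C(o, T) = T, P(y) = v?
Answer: 443/2 ≈ 221.50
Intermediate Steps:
v = -4 (v = -4*1 = -4)
P(y) = -4
S = -1 (S = 1/(-1) = -1)
R = -1/2 (R = -(-3 - 1*(-4))/2 = -(-3 + 4)/2 = -1/2*1 = -1/2 ≈ -0.50000)
a = -194 (a = -513 + 319 = -194)
-55*R - a = -55*(-1/2) - 1*(-194) = 55/2 + 194 = 443/2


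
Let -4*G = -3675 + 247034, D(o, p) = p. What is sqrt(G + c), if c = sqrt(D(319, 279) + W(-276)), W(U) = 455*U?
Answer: sqrt(-243359 + 4*I*sqrt(125301))/2 ≈ 0.71755 + 246.66*I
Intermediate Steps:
c = I*sqrt(125301) (c = sqrt(279 + 455*(-276)) = sqrt(279 - 125580) = sqrt(-125301) = I*sqrt(125301) ≈ 353.98*I)
G = -243359/4 (G = -(-3675 + 247034)/4 = -1/4*243359 = -243359/4 ≈ -60840.)
sqrt(G + c) = sqrt(-243359/4 + I*sqrt(125301))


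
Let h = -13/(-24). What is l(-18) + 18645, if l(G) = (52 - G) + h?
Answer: 449173/24 ≈ 18716.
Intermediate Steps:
h = 13/24 (h = -13*(-1/24) = 13/24 ≈ 0.54167)
l(G) = 1261/24 - G (l(G) = (52 - G) + 13/24 = 1261/24 - G)
l(-18) + 18645 = (1261/24 - 1*(-18)) + 18645 = (1261/24 + 18) + 18645 = 1693/24 + 18645 = 449173/24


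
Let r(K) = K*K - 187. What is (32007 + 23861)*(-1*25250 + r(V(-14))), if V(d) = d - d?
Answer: -1421114316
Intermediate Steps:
V(d) = 0
r(K) = -187 + K**2 (r(K) = K**2 - 187 = -187 + K**2)
(32007 + 23861)*(-1*25250 + r(V(-14))) = (32007 + 23861)*(-1*25250 + (-187 + 0**2)) = 55868*(-25250 + (-187 + 0)) = 55868*(-25250 - 187) = 55868*(-25437) = -1421114316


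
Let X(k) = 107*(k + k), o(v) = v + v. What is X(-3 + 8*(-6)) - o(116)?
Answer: -11146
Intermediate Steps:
o(v) = 2*v
X(k) = 214*k (X(k) = 107*(2*k) = 214*k)
X(-3 + 8*(-6)) - o(116) = 214*(-3 + 8*(-6)) - 2*116 = 214*(-3 - 48) - 1*232 = 214*(-51) - 232 = -10914 - 232 = -11146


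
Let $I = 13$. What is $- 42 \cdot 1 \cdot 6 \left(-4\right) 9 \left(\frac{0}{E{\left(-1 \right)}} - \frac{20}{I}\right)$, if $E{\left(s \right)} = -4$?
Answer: $- \frac{181440}{13} \approx -13957.0$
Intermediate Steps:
$- 42 \cdot 1 \cdot 6 \left(-4\right) 9 \left(\frac{0}{E{\left(-1 \right)}} - \frac{20}{I}\right) = - 42 \cdot 1 \cdot 6 \left(-4\right) 9 \left(\frac{0}{-4} - \frac{20}{13}\right) = - 42 \cdot 6 \left(-4\right) 9 \left(0 \left(- \frac{1}{4}\right) - \frac{20}{13}\right) = - 42 \left(\left(-24\right) 9\right) \left(0 - \frac{20}{13}\right) = \left(-42\right) \left(-216\right) \left(- \frac{20}{13}\right) = 9072 \left(- \frac{20}{13}\right) = - \frac{181440}{13}$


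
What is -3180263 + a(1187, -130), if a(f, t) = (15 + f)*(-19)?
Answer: -3203101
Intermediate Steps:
a(f, t) = -285 - 19*f
-3180263 + a(1187, -130) = -3180263 + (-285 - 19*1187) = -3180263 + (-285 - 22553) = -3180263 - 22838 = -3203101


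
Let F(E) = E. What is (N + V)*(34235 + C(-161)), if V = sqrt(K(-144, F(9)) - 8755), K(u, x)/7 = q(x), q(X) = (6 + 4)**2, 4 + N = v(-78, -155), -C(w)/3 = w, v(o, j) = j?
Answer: -5520162 + 104154*I*sqrt(895) ≈ -5.5202e+6 + 3.1159e+6*I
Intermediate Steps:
C(w) = -3*w
N = -159 (N = -4 - 155 = -159)
q(X) = 100 (q(X) = 10**2 = 100)
K(u, x) = 700 (K(u, x) = 7*100 = 700)
V = 3*I*sqrt(895) (V = sqrt(700 - 8755) = sqrt(-8055) = 3*I*sqrt(895) ≈ 89.75*I)
(N + V)*(34235 + C(-161)) = (-159 + 3*I*sqrt(895))*(34235 - 3*(-161)) = (-159 + 3*I*sqrt(895))*(34235 + 483) = (-159 + 3*I*sqrt(895))*34718 = -5520162 + 104154*I*sqrt(895)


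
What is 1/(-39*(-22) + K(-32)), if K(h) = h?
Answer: 1/826 ≈ 0.0012107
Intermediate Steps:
1/(-39*(-22) + K(-32)) = 1/(-39*(-22) - 32) = 1/(858 - 32) = 1/826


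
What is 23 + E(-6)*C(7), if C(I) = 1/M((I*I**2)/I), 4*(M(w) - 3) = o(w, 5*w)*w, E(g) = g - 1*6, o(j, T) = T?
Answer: 276343/12017 ≈ 22.996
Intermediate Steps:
E(g) = -6 + g (E(g) = g - 6 = -6 + g)
M(w) = 3 + 5*w**2/4 (M(w) = 3 + ((5*w)*w)/4 = 3 + (5*w**2)/4 = 3 + 5*w**2/4)
C(I) = 1/(3 + 5*I**4/4) (C(I) = 1/(3 + 5*((I*I**2)/I)**2/4) = 1/(3 + 5*(I**3/I)**2/4) = 1/(3 + 5*(I**2)**2/4) = 1/(3 + 5*I**4/4))
23 + E(-6)*C(7) = 23 + (-6 - 6)*(4/(12 + 5*7**4)) = 23 - 48/(12 + 5*2401) = 23 - 48/(12 + 12005) = 23 - 48/12017 = 276343/12017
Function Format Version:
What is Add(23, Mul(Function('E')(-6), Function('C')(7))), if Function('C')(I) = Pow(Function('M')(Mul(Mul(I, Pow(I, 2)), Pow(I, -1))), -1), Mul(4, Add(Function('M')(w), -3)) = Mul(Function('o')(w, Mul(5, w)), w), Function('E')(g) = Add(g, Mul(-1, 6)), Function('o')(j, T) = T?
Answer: Rational(276343, 12017) ≈ 22.996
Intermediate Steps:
Function('E')(g) = Add(-6, g) (Function('E')(g) = Add(g, -6) = Add(-6, g))
Function('M')(w) = Add(3, Mul(Rational(5, 4), Pow(w, 2))) (Function('M')(w) = Add(3, Mul(Rational(1, 4), Mul(Mul(5, w), w))) = Add(3, Mul(Rational(1, 4), Mul(5, Pow(w, 2)))) = Add(3, Mul(Rational(5, 4), Pow(w, 2))))
Function('C')(I) = Pow(Add(3, Mul(Rational(5, 4), Pow(I, 4))), -1) (Function('C')(I) = Pow(Add(3, Mul(Rational(5, 4), Pow(Mul(Mul(I, Pow(I, 2)), Pow(I, -1)), 2))), -1) = Pow(Add(3, Mul(Rational(5, 4), Pow(Mul(Pow(I, 3), Pow(I, -1)), 2))), -1) = Pow(Add(3, Mul(Rational(5, 4), Pow(Pow(I, 2), 2))), -1) = Pow(Add(3, Mul(Rational(5, 4), Pow(I, 4))), -1))
Add(23, Mul(Function('E')(-6), Function('C')(7))) = Add(23, Mul(Add(-6, -6), Mul(4, Pow(Add(12, Mul(5, Pow(7, 4))), -1)))) = Add(23, Mul(-12, Mul(4, Pow(Add(12, Mul(5, 2401)), -1)))) = Add(23, Mul(-12, Mul(4, Pow(Add(12, 12005), -1)))) = Add(23, Mul(-12, Mul(4, Pow(12017, -1)))) = Add(23, Mul(-12, Mul(4, Rational(1, 12017)))) = Add(23, Mul(-12, Rational(4, 12017))) = Add(23, Rational(-48, 12017)) = Rational(276343, 12017)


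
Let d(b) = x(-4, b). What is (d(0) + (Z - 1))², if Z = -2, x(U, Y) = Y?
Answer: 9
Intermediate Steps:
d(b) = b
(d(0) + (Z - 1))² = (0 + (-2 - 1))² = (0 - 3)² = (-3)² = 9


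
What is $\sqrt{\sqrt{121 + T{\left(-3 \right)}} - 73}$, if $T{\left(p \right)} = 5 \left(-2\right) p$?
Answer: $\sqrt{-73 + \sqrt{151}} \approx 7.7918 i$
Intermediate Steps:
$T{\left(p \right)} = - 10 p$
$\sqrt{\sqrt{121 + T{\left(-3 \right)}} - 73} = \sqrt{\sqrt{121 - -30} - 73} = \sqrt{\sqrt{121 + 30} - 73} = \sqrt{\sqrt{151} - 73} = \sqrt{-73 + \sqrt{151}}$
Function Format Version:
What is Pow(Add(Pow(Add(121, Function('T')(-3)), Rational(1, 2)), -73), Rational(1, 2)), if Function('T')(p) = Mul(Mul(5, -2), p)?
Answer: Pow(Add(-73, Pow(151, Rational(1, 2))), Rational(1, 2)) ≈ Mul(7.7918, I)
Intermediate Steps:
Function('T')(p) = Mul(-10, p)
Pow(Add(Pow(Add(121, Function('T')(-3)), Rational(1, 2)), -73), Rational(1, 2)) = Pow(Add(Pow(Add(121, Mul(-10, -3)), Rational(1, 2)), -73), Rational(1, 2)) = Pow(Add(Pow(Add(121, 30), Rational(1, 2)), -73), Rational(1, 2)) = Pow(Add(Pow(151, Rational(1, 2)), -73), Rational(1, 2)) = Pow(Add(-73, Pow(151, Rational(1, 2))), Rational(1, 2))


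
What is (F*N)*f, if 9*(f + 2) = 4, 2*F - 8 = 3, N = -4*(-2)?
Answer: -616/9 ≈ -68.444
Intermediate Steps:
N = 8
F = 11/2 (F = 4 + (½)*3 = 4 + 3/2 = 11/2 ≈ 5.5000)
f = -14/9 (f = -2 + (⅑)*4 = -2 + 4/9 = -14/9 ≈ -1.5556)
(F*N)*f = ((11/2)*8)*(-14/9) = 44*(-14/9) = -616/9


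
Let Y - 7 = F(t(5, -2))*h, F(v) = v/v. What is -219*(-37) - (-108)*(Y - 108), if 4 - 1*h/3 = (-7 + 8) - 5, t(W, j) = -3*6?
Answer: -213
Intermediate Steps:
t(W, j) = -18
F(v) = 1
h = 24 (h = 12 - 3*((-7 + 8) - 5) = 12 - 3*(1 - 5) = 12 - 3*(-4) = 12 + 12 = 24)
Y = 31 (Y = 7 + 1*24 = 7 + 24 = 31)
-219*(-37) - (-108)*(Y - 108) = -219*(-37) - (-108)*(31 - 108) = 8103 - (-108)*(-77) = 8103 - 1*8316 = 8103 - 8316 = -213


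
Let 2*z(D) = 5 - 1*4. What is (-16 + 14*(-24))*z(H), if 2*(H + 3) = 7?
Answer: -176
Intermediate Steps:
H = 1/2 (H = -3 + (1/2)*7 = -3 + 7/2 = 1/2 ≈ 0.50000)
z(D) = 1/2 (z(D) = (5 - 1*4)/2 = (5 - 4)/2 = (1/2)*1 = 1/2)
(-16 + 14*(-24))*z(H) = (-16 + 14*(-24))*(1/2) = (-16 - 336)*(1/2) = -352*1/2 = -176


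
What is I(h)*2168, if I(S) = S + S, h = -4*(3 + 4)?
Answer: -121408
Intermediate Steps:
h = -28 (h = -4*7 = -28)
I(S) = 2*S
I(h)*2168 = (2*(-28))*2168 = -56*2168 = -121408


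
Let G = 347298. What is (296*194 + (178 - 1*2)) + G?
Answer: 404898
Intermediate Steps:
(296*194 + (178 - 1*2)) + G = (296*194 + (178 - 1*2)) + 347298 = (57424 + (178 - 2)) + 347298 = (57424 + 176) + 347298 = 57600 + 347298 = 404898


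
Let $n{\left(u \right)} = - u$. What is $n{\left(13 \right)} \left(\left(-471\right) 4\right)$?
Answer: $24492$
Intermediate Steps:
$n{\left(13 \right)} \left(\left(-471\right) 4\right) = \left(-1\right) 13 \left(\left(-471\right) 4\right) = \left(-13\right) \left(-1884\right) = 24492$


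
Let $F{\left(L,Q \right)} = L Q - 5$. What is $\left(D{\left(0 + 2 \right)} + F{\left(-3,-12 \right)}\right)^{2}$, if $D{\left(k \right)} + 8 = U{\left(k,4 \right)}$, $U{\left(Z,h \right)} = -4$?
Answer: $361$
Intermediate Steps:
$D{\left(k \right)} = -12$ ($D{\left(k \right)} = -8 - 4 = -12$)
$F{\left(L,Q \right)} = -5 + L Q$
$\left(D{\left(0 + 2 \right)} + F{\left(-3,-12 \right)}\right)^{2} = \left(-12 - -31\right)^{2} = \left(-12 + \left(-5 + 36\right)\right)^{2} = \left(-12 + 31\right)^{2} = 19^{2} = 361$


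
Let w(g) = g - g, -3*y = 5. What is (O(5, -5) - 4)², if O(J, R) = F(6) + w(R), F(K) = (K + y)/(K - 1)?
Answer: 2209/225 ≈ 9.8178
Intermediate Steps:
y = -5/3 (y = -⅓*5 = -5/3 ≈ -1.6667)
w(g) = 0
F(K) = (-5/3 + K)/(-1 + K) (F(K) = (K - 5/3)/(K - 1) = (-5/3 + K)/(-1 + K))
O(J, R) = 13/15 (O(J, R) = (-5/3 + 6)/(-1 + 6) + 0 = (13/3)/5 + 0 = (⅕)*(13/3) + 0 = 13/15 + 0 = 13/15)
(O(5, -5) - 4)² = (13/15 - 4)² = (-47/15)² = 2209/225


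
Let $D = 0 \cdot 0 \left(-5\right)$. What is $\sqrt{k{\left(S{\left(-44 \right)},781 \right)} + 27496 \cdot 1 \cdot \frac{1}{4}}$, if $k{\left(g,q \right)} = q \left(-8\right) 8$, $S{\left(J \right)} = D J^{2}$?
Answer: $3 i \sqrt{4790} \approx 207.63 i$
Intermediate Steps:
$D = 0$ ($D = 0 \left(-5\right) = 0$)
$S{\left(J \right)} = 0$ ($S{\left(J \right)} = 0 J^{2} = 0$)
$k{\left(g,q \right)} = - 64 q$ ($k{\left(g,q \right)} = - 8 q 8 = - 64 q$)
$\sqrt{k{\left(S{\left(-44 \right)},781 \right)} + 27496 \cdot 1 \cdot \frac{1}{4}} = \sqrt{\left(-64\right) 781 + 27496 \cdot 1 \cdot \frac{1}{4}} = \sqrt{-49984 + 27496 \cdot 1 \cdot \frac{1}{4}} = \sqrt{-49984 + 27496 \cdot \frac{1}{4}} = \sqrt{-49984 + 6874} = \sqrt{-43110} = 3 i \sqrt{4790}$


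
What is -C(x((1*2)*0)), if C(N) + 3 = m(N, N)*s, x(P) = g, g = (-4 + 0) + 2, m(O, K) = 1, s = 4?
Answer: -1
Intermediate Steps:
g = -2 (g = -4 + 2 = -2)
x(P) = -2
C(N) = 1 (C(N) = -3 + 1*4 = -3 + 4 = 1)
-C(x((1*2)*0)) = -1*1 = -1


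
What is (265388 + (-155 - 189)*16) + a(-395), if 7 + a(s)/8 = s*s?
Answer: 1508028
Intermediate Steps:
a(s) = -56 + 8*s² (a(s) = -56 + 8*(s*s) = -56 + 8*s²)
(265388 + (-155 - 189)*16) + a(-395) = (265388 + (-155 - 189)*16) + (-56 + 8*(-395)²) = (265388 - 344*16) + (-56 + 8*156025) = (265388 - 5504) + (-56 + 1248200) = 259884 + 1248144 = 1508028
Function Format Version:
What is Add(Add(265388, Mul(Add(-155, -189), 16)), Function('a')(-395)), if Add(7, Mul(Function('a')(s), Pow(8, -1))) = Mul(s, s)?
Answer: 1508028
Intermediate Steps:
Function('a')(s) = Add(-56, Mul(8, Pow(s, 2))) (Function('a')(s) = Add(-56, Mul(8, Mul(s, s))) = Add(-56, Mul(8, Pow(s, 2))))
Add(Add(265388, Mul(Add(-155, -189), 16)), Function('a')(-395)) = Add(Add(265388, Mul(Add(-155, -189), 16)), Add(-56, Mul(8, Pow(-395, 2)))) = Add(Add(265388, Mul(-344, 16)), Add(-56, Mul(8, 156025))) = Add(Add(265388, -5504), Add(-56, 1248200)) = Add(259884, 1248144) = 1508028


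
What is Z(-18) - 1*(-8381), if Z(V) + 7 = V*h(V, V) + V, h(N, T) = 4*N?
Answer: 9652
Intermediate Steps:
Z(V) = -7 + V + 4*V² (Z(V) = -7 + (V*(4*V) + V) = -7 + (4*V² + V) = -7 + (V + 4*V²) = -7 + V + 4*V²)
Z(-18) - 1*(-8381) = (-7 - 18 + 4*(-18)²) - 1*(-8381) = (-7 - 18 + 4*324) + 8381 = (-7 - 18 + 1296) + 8381 = 1271 + 8381 = 9652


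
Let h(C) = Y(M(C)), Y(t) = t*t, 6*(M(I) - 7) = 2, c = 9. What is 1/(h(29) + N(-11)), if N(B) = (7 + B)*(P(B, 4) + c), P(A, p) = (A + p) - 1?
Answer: 9/448 ≈ 0.020089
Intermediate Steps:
M(I) = 22/3 (M(I) = 7 + (⅙)*2 = 7 + ⅓ = 22/3)
Y(t) = t²
h(C) = 484/9 (h(C) = (22/3)² = 484/9)
P(A, p) = -1 + A + p
N(B) = (7 + B)*(12 + B) (N(B) = (7 + B)*((-1 + B + 4) + 9) = (7 + B)*((3 + B) + 9) = (7 + B)*(12 + B))
1/(h(29) + N(-11)) = 1/(484/9 + (84 + (-11)² + 19*(-11))) = 1/(484/9 + (84 + 121 - 209)) = 1/(484/9 - 4) = 1/(448/9) = 9/448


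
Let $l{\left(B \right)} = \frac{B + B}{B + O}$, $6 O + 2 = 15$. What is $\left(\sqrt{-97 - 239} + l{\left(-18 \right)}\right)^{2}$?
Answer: $- \frac{2985744}{9025} + \frac{1728 i \sqrt{21}}{95} \approx -330.83 + 83.355 i$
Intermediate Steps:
$O = \frac{13}{6}$ ($O = - \frac{1}{3} + \frac{1}{6} \cdot 15 = - \frac{1}{3} + \frac{5}{2} = \frac{13}{6} \approx 2.1667$)
$l{\left(B \right)} = \frac{2 B}{\frac{13}{6} + B}$ ($l{\left(B \right)} = \frac{B + B}{B + \frac{13}{6}} = \frac{2 B}{\frac{13}{6} + B}$)
$\left(\sqrt{-97 - 239} + l{\left(-18 \right)}\right)^{2} = \left(\sqrt{-97 - 239} + 12 \left(-18\right) \frac{1}{13 + 6 \left(-18\right)}\right)^{2} = \left(\sqrt{-336} + 12 \left(-18\right) \frac{1}{13 - 108}\right)^{2} = \left(4 i \sqrt{21} + 12 \left(-18\right) \frac{1}{-95}\right)^{2} = \left(4 i \sqrt{21} + 12 \left(-18\right) \left(- \frac{1}{95}\right)\right)^{2} = \left(4 i \sqrt{21} + \frac{216}{95}\right)^{2} = \left(\frac{216}{95} + 4 i \sqrt{21}\right)^{2}$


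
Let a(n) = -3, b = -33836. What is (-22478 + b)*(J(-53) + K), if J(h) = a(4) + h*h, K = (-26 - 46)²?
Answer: -449948860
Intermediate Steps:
K = 5184 (K = (-72)² = 5184)
J(h) = -3 + h² (J(h) = -3 + h*h = -3 + h²)
(-22478 + b)*(J(-53) + K) = (-22478 - 33836)*((-3 + (-53)²) + 5184) = -56314*((-3 + 2809) + 5184) = -56314*(2806 + 5184) = -56314*7990 = -449948860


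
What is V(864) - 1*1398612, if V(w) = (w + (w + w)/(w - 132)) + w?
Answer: -85209780/61 ≈ -1.3969e+6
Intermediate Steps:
V(w) = 2*w + 2*w/(-132 + w) (V(w) = (w + (2*w)/(-132 + w)) + w = (w + 2*w/(-132 + w)) + w = 2*w + 2*w/(-132 + w))
V(864) - 1*1398612 = 2*864*(-131 + 864)/(-132 + 864) - 1*1398612 = 2*864*733/732 - 1398612 = 2*864*(1/732)*733 - 1398612 = 105552/61 - 1398612 = -85209780/61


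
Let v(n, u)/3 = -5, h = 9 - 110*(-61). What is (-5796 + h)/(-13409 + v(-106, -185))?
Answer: -923/13424 ≈ -0.068757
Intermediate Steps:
h = 6719 (h = 9 + 6710 = 6719)
v(n, u) = -15 (v(n, u) = 3*(-5) = -15)
(-5796 + h)/(-13409 + v(-106, -185)) = (-5796 + 6719)/(-13409 - 15) = 923/(-13424) = 923*(-1/13424) = -923/13424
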